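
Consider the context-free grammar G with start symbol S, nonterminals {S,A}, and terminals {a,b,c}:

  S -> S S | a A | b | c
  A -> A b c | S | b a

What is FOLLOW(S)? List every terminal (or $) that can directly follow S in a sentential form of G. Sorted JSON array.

FIRST sets, iterate to fixpoint:
round 1:
  A via A→b a: +{b}
  S via S→a A: +{a}
  S via S→b: +{b}
  S via S→c: +{c}
  S: {a,b,c}  A: {b}
round 2:
  A via A→S: +{a,c}
  S: {a,b,c}  A: {a,b,c}
round 3: (stable)
  S: {a,b,c}  A: {a,b,c}

Compute FOLLOW by fixpoint:
FOLLOW(S) := {$}
pass 1:
  A→A b c: FOLLOW(A) ⊇ FIRST(b) = {b}; new: +{b}
  A→S: FOLLOW(S) ⊇ FOLLOW(A) ⊇ {b}; new: +{b}
  S→S S: FOLLOW(S) ⊇ FIRST(S) = {a,b,c}; new: +{a,c}
  S→a A: FOLLOW(A) ⊇ FOLLOW(S) ⊇ {$,a,b,c}; new: +{$,a,c}
  S: {$,a,b,c}  A: {$,a,b,c}
pass 2: (stable)
  S: {$,a,b,c}  A: {$,a,b,c}

FOLLOW(S) = ["$", "a", "b", "c"]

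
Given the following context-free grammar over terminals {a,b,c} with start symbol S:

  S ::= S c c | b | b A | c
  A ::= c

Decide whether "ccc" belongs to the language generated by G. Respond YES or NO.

CNF form of G:
  S -> S X2 | T1 A | b | c
  A -> c
  T0 -> c
  T1 -> b
  X2 -> T0 T0

CYK fill:
  [0..0]={A,S,T0}  "c"  orig:{A,S}
  [1..1]={A,S,T0}  "c"  orig:{A,S}
  [2..2]={A,S,T0}  "c"  orig:{A,S}
  [0..1]={X2}  "cc"  orig:{}
  [1..2]={X2}  "cc"  orig:{}
  [0..2]={S}  "ccc"

S ∈ T[0,2] ⇒ YES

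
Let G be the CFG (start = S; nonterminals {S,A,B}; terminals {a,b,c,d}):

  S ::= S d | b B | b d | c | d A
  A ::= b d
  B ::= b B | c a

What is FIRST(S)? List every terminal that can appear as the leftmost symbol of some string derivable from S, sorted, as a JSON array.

FIRST iteration:
pass 1:
  A via A→b d: +{b}
  B via B→b B: +{b}
  B via B→c a: +{c}
  S via S→b B: +{b}
  S via S→c: +{c}
  S via S→d A: +{d}
  S: {b,c,d}  A: {b}  B: {b,c}
pass 2: (no change)
  S: {b,c,d}  A: {b}  B: {b,c}

FIRST(S) = ["b", "c", "d"]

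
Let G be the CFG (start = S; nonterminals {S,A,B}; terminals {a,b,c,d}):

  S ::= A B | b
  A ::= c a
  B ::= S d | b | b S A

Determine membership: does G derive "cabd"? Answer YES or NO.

Convert to CNF:
  S -> A B | b
  A -> T0 T1
  B -> S T2 | T3 X4 | b
  T0 -> c
  T1 -> a
  T2 -> d
  T3 -> b
  X4 -> S A

CYK table (by increasing span):
  [0..0]={T0}  "c"  orig:{}
  [1..1]={T1}  "a"  orig:{}
  [2..2]={B,S,T3}  "b"  orig:{B,S}
  [3..3]={T2}  "d"  orig:{}
  [0..1]={A}  "ca"
  [1..2]=∅  "ab"
  [2..3]={B}  "bd"
  [0..2]={S}  "cab"
  [1..3]=∅  "abd"
  [0..3]={B,S}  "cabd"

S ∈ T[0,3] ⇒ YES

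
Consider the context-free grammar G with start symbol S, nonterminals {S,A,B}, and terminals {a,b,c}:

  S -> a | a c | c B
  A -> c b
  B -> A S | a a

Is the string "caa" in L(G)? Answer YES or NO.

Convert to CNF:
  S -> T0 B | T2 T0 | a
  A -> T0 T1
  B -> A S | T2 T2
  T0 -> c
  T1 -> b
  T2 -> a

CYK table (by increasing span):
  T[0,0] 'c' = {T0}  orig:{}
  T[1,1] 'a' = {S,T2}  orig:{S}
  T[2,2] 'a' = {S,T2}  orig:{S}
  T[0,1] 'ca' = ∅
  T[1,2] 'aa' = {B}
  T[0,2] 'caa' = {S}

S ∈ T[0,2] ⇒ YES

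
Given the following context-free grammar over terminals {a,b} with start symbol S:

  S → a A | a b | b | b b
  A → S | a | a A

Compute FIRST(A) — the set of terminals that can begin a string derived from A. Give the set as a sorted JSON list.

FIRST iteration:
iter 1:
  A via A→a: +{a}
  S via S→a A: +{a}
  S via S→b: +{b}
  FIRST(S)={a,b}  FIRST(A)={a}
iter 2:
  A via A→S: +{b}
  FIRST(S)={a,b}  FIRST(A)={a,b}
iter 3: (no change)
  FIRST(S)={a,b}  FIRST(A)={a,b}

FIRST(A) = ["a", "b"]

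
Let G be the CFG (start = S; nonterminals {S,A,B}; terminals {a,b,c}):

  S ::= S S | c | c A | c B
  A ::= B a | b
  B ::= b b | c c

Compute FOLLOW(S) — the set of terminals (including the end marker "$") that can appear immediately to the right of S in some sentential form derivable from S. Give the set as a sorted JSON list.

Compute FIRST by fixpoint:
pass 1:
  A via A→b: +{b}
  B via B→b b: +{b}
  B via B→c c: +{c}
  S via S→c: +{c}
  FIRST[S]={c}  FIRST[A]={b}  FIRST[B]={b,c}
pass 2:
  A via A→B a: +{c}
  FIRST[S]={c}  FIRST[A]={b,c}  FIRST[B]={b,c}
pass 3: done
  FIRST[S]={c}  FIRST[A]={b,c}  FIRST[B]={b,c}

FOLLOW sets:
seed FOLLOW(S) with $
iter 1:
  A→B a: FOLLOW(B) ⊇ FIRST(a) = {a}; new: +{a}
  S→S S: FOLLOW(S) ⊇ FIRST(S) = {c}; new: +{c}
  S→c A: FOLLOW(A) ⊇ FOLLOW(S) ⊇ {$,c}; new: +{$,c}
  S→c B: FOLLOW(B) ⊇ FOLLOW(S) ⊇ {$,c}; new: +{$,c}
  FOLLOW(S)={$,c}  FOLLOW(A)={$,c}  FOLLOW(B)={$,a,c}
iter 2: done
  FOLLOW(S)={$,c}  FOLLOW(A)={$,c}  FOLLOW(B)={$,a,c}

FOLLOW(S) = ["$", "c"]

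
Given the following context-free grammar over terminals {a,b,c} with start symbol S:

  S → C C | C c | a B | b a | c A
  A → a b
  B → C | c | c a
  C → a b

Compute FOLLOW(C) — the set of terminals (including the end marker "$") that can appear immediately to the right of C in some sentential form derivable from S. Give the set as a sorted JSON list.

FIRST sets, iterate to fixpoint:
iter 1:
  A via A→a b: +{a}
  B via B→c: +{c}
  C via C→a b: +{a}
  S via S→C C: +{a}
  S via S→b a: +{b}
  S via S→c A: +{c}
  FIRST(S)={a,b,c}  FIRST(A)={a}  FIRST(B)={c}  FIRST(C)={a}
iter 2:
  B via B→C: +{a}
  FIRST(S)={a,b,c}  FIRST(A)={a}  FIRST(B)={a,c}  FIRST(C)={a}
iter 3: (no change)
  FIRST(S)={a,b,c}  FIRST(A)={a}  FIRST(B)={a,c}  FIRST(C)={a}

FOLLOW iteration:
seed FOLLOW(S) with $
pass 1:
  S→C C: FOLLOW(C) ⊇ FIRST(C) = {a}; new: +{a}
  S→C C: FOLLOW(C) ⊇ FOLLOW(S) ⊇ {$}; new: +{$}
  S→C c: FOLLOW(C) ⊇ FIRST(c) = {c}; new: +{c}
  S→a B: FOLLOW(B) ⊇ FOLLOW(S) ⊇ {$}; new: +{$}
  S→c A: FOLLOW(A) ⊇ FOLLOW(S) ⊇ {$}; new: +{$}
  S: {$}  A: {$}  B: {$}  C: {$,a,c}
pass 2: (stable)
  S: {$}  A: {$}  B: {$}  C: {$,a,c}

FOLLOW(C) = ["$", "a", "c"]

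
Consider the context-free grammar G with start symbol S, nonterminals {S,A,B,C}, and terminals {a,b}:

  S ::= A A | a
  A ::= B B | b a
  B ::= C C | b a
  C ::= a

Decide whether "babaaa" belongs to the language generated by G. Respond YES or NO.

Convert to CNF:
  S -> A A | a
  A -> B B | T0 T1
  B -> C C | T0 T1
  C -> a
  T0 -> b
  T1 -> a

Fill CYK table bottom-up:
  [0..0]={T0}  "b"  orig:{}
  [1..1]={C,S,T1}  "a"  orig:{C,S}
  [2..2]={T0}  "b"  orig:{}
  [3..3]={C,S,T1}  "a"  orig:{C,S}
  [4..4]={C,S,T1}  "a"  orig:{C,S}
  [5..5]={C,S,T1}  "a"  orig:{C,S}
  [0..1]={A,B}  "ba"
  [1..2]=∅  "ab"
  [2..3]={A,B}  "ba"
  [3..4]={B}  "aa"
  [4..5]={B}  "aa"
  [0..2]=∅  "bab"
  [1..3]=∅  "aba"
  [2..4]=∅  "baa"
  [3..5]=∅  "aaa"
  [0..3]={A,S}  "baba"
  [1..4]=∅  "abaa"
  [2..5]={A}  "baaa"
  [0..4]=∅  "babaa"
  [1..5]=∅  "abaaa"
  [0..5]={S}  "babaaa"

S ∈ T[0,5] ⇒ YES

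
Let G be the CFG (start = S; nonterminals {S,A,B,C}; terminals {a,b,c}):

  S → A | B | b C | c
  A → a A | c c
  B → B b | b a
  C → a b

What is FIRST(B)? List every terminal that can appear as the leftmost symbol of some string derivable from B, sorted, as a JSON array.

FIRST sets, iterate to fixpoint:
round 1:
  A via A→a A: +{a}
  A via A→c c: +{c}
  B via B→b a: +{b}
  C via C→a b: +{a}
  S via S→A: +{a,c}
  S via S→B: +{b}
  FIRST(S)={a,b,c}  FIRST(A)={a,c}  FIRST(B)={b}  FIRST(C)={a}
round 2: done
  FIRST(S)={a,b,c}  FIRST(A)={a,c}  FIRST(B)={b}  FIRST(C)={a}

FIRST(B) = ["b"]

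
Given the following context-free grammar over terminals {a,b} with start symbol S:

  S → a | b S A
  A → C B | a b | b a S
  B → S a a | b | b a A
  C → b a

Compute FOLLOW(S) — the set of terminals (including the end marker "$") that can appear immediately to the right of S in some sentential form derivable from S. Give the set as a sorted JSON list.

Compute FIRST by fixpoint:
pass 1:
  A via A→a b: +{a}
  A via A→b a S: +{b}
  B via B→b: +{b}
  C via C→b a: +{b}
  S via S→a: +{a}
  S via S→b S A: +{b}
  S: {a,b}  A: {a,b}  B: {b}  C: {b}
pass 2:
  B via B→S a a: +{a}
  S: {a,b}  A: {a,b}  B: {a,b}  C: {b}
pass 3: — fixpoint
  S: {a,b}  A: {a,b}  B: {a,b}  C: {b}

FOLLOW sets:
seed FOLLOW(S) with $
[1]
  A→C B: FOLLOW(C) ⊇ FIRST(B) = {a,b}; new: +{a,b}
  B→S a a: FOLLOW(S) ⊇ FIRST(a) = {a}; new: +{a}
  S→b S A: FOLLOW(S) ⊇ FIRST(A) = {a,b}; new: +{b}
  S→b S A: FOLLOW(A) ⊇ FOLLOW(S) ⊇ {$,a,b}; new: +{$,a,b}
  FOLLOW(S)={$,a,b}  FOLLOW(A)={$,a,b}  FOLLOW(B)={}  FOLLOW(C)={a,b}
[2]
  A→C B: FOLLOW(B) ⊇ FOLLOW(A) ⊇ {$,a,b}; new: +{$,a,b}
  FOLLOW(S)={$,a,b}  FOLLOW(A)={$,a,b}  FOLLOW(B)={$,a,b}  FOLLOW(C)={a,b}
[3] (stable)
  FOLLOW(S)={$,a,b}  FOLLOW(A)={$,a,b}  FOLLOW(B)={$,a,b}  FOLLOW(C)={a,b}

FOLLOW(S) = ["$", "a", "b"]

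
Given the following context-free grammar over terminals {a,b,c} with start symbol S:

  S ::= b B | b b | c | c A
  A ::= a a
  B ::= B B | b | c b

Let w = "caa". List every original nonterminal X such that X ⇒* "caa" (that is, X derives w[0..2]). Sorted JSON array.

Convert to CNF:
  S -> T1 A | T2 B | T2 T2 | c
  A -> T0 T0
  B -> B B | T1 T2 | b
  T0 -> a
  T1 -> c
  T2 -> b

CYK fill — only the sub-triangle for w[0..2]:
  T[0,0] 'c' = {S,T1}  orig:{S}
  T[1,1] 'a' = {T0}  orig:{}
  T[2,2] 'a' = {T0}  orig:{}
  T[0,1] 'ca' = ∅
  T[1,2] 'aa' = {A}
  T[0,2] 'caa' = {S}

Original NTs in T[0,2] deriving "caa": ["S"]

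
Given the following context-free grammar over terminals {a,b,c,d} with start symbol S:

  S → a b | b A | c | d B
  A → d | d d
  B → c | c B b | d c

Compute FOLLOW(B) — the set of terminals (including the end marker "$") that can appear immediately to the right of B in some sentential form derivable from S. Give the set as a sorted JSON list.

Compute FIRST by fixpoint:
[1]
  A via A→d: +{d}
  B via B→c: +{c}
  B via B→d c: +{d}
  S via S→a b: +{a}
  S via S→b A: +{b}
  S via S→c: +{c}
  S via S→d B: +{d}
  FIRST[S]={a,b,c,d}  FIRST[A]={d}  FIRST[B]={c,d}
[2] done
  FIRST[S]={a,b,c,d}  FIRST[A]={d}  FIRST[B]={c,d}

FOLLOW sets:
seed FOLLOW(S) with $
[1]
  B→c B b: FOLLOW(B) ⊇ FIRST(b) = {b}; new: +{b}
  S→b A: FOLLOW(A) ⊇ FOLLOW(S) ⊇ {$}; new: +{$}
  S→d B: FOLLOW(B) ⊇ FOLLOW(S) ⊇ {$}; new: +{$}
  FOLLOW(S)={$}  FOLLOW(A)={$}  FOLLOW(B)={$,b}
[2] done
  FOLLOW(S)={$}  FOLLOW(A)={$}  FOLLOW(B)={$,b}

FOLLOW(B) = ["$", "b"]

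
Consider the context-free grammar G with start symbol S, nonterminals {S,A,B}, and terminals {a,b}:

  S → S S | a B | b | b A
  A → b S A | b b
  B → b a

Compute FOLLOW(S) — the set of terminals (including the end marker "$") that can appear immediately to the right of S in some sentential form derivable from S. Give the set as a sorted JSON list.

FIRST iteration:
pass 1:
  A via A→b S A: +{b}
  B via B→b a: +{b}
  S via S→a B: +{a}
  S via S→b: +{b}
  FIRST[S]={a,b}  FIRST[A]={b}  FIRST[B]={b}
pass 2: — fixpoint
  FIRST[S]={a,b}  FIRST[A]={b}  FIRST[B]={b}

FOLLOW iteration:
initialize: $ ∈ FOLLOW(S)
iter 1:
  A→b S A: FOLLOW(S) ⊇ FIRST(A) = {b}; new: +{b}
  S→S S: FOLLOW(S) ⊇ FIRST(S) = {a,b}; new: +{a}
  S→a B: FOLLOW(B) ⊇ FOLLOW(S) ⊇ {$,a,b}; new: +{$,a,b}
  S→b A: FOLLOW(A) ⊇ FOLLOW(S) ⊇ {$,a,b}; new: +{$,a,b}
  FOLLOW(S)={$,a,b}  FOLLOW(A)={$,a,b}  FOLLOW(B)={$,a,b}
iter 2: — fixpoint
  FOLLOW(S)={$,a,b}  FOLLOW(A)={$,a,b}  FOLLOW(B)={$,a,b}

FOLLOW(S) = ["$", "a", "b"]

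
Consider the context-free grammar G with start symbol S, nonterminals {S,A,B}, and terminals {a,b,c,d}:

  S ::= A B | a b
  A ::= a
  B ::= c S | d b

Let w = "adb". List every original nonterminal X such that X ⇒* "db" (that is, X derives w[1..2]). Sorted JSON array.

CNF form of G:
  S -> A B | T3 T2
  A -> a
  B -> T0 S | T1 T2
  T0 -> c
  T1 -> d
  T2 -> b
  T3 -> a

CYK fill (cells [i..j] with 1 ≤ i ≤ j ≤ 2 only):
  [1..1]={T1}  "d"  orig:{}
  [2..2]={T2}  "b"  orig:{}
  [1..2]={B}  "db"

Original NTs in T[1,2] deriving "db": ["B"]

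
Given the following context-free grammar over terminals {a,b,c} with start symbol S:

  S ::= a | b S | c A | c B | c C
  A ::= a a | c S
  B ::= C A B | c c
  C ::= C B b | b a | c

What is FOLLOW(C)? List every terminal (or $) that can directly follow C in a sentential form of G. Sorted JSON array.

FIRST sets, iterate to fixpoint:
round 1:
  A via A→a a: +{a}
  A via A→c S: +{c}
  B via B→c c: +{c}
  C via C→b a: +{b}
  C via C→c: +{c}
  S via S→a: +{a}
  S via S→b S: +{b}
  S via S→c A: +{c}
  FIRST(S)={a,b,c}  FIRST(A)={a,c}  FIRST(B)={c}  FIRST(C)={b,c}
round 2:
  B via B→C A B: +{b}
  FIRST(S)={a,b,c}  FIRST(A)={a,c}  FIRST(B)={b,c}  FIRST(C)={b,c}
round 3: — fixpoint
  FIRST(S)={a,b,c}  FIRST(A)={a,c}  FIRST(B)={b,c}  FIRST(C)={b,c}

FOLLOW sets:
seed FOLLOW(S) with $
pass 1:
  B→C A B: FOLLOW(C) ⊇ FIRST(A) = {a,c}; new: +{a,c}
  B→C A B: FOLLOW(A) ⊇ FIRST(B) = {b,c}; new: +{b,c}
  C→C B b: FOLLOW(C) ⊇ FIRST(B) = {b,c}; new: +{b}
  C→C B b: FOLLOW(B) ⊇ FIRST(b) = {b}; new: +{b}
  S→c A: FOLLOW(A) ⊇ FOLLOW(S) ⊇ {$}; new: +{$}
  S→c B: FOLLOW(B) ⊇ FOLLOW(S) ⊇ {$}; new: +{$}
  S→c C: FOLLOW(C) ⊇ FOLLOW(S) ⊇ {$}; new: +{$}
  FOLLOW(S)={$}  FOLLOW(A)={$,b,c}  FOLLOW(B)={$,b}  FOLLOW(C)={$,a,b,c}
pass 2:
  A→c S: FOLLOW(S) ⊇ FOLLOW(A) ⊇ {$,b,c}; new: +{b,c}
  S→c B: FOLLOW(B) ⊇ FOLLOW(S) ⊇ {$,b,c}; new: +{c}
  FOLLOW(S)={$,b,c}  FOLLOW(A)={$,b,c}  FOLLOW(B)={$,b,c}  FOLLOW(C)={$,a,b,c}
pass 3: — fixpoint
  FOLLOW(S)={$,b,c}  FOLLOW(A)={$,b,c}  FOLLOW(B)={$,b,c}  FOLLOW(C)={$,a,b,c}

FOLLOW(C) = ["$", "a", "b", "c"]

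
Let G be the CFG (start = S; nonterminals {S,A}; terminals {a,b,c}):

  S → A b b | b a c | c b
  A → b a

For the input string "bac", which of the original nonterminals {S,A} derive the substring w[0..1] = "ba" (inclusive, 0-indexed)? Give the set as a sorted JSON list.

CNF form of G:
  S -> A X3 | T0 X4 | T2 T0
  A -> T0 T1
  T0 -> b
  T1 -> a
  T2 -> c
  X3 -> T0 T0
  X4 -> T1 T2

Fill CYK table bottom-up (cells [i..j] with 0 ≤ i ≤ j ≤ 1 only):
  [0..0]={T0}  "b"  orig:{}
  [1..1]={T1}  "a"  orig:{}
  [0..1]={A}  "ba"

Original NTs in T[0,1] deriving "ba": ["A"]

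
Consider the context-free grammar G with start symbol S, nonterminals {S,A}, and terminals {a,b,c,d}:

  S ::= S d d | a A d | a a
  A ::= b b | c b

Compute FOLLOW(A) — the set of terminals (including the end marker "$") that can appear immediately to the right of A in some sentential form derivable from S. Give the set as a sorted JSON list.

FIRST iteration:
round 1:
  A via A→b b: +{b}
  A via A→c b: +{c}
  S via S→a A d: +{a}
  FIRST[S]={a}  FIRST[A]={b,c}
round 2: (no change)
  FIRST[S]={a}  FIRST[A]={b,c}

FOLLOW iteration:
initialize: $ ∈ FOLLOW(S)
pass 1:
  S→S d d: FOLLOW(S) ⊇ FIRST(d) = {d}; new: +{d}
  S→a A d: FOLLOW(A) ⊇ FIRST(d) = {d}; new: +{d}
  FOLLOW[S]={$,d}  FOLLOW[A]={d}
pass 2: done
  FOLLOW[S]={$,d}  FOLLOW[A]={d}

FOLLOW(A) = ["d"]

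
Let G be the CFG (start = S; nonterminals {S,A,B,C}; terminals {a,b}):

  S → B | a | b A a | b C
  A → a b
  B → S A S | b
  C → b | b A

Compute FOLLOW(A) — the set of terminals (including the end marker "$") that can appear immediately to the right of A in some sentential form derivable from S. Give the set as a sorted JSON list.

FIRST sets, iterate to fixpoint:
[1]
  A via A→a b: +{a}
  B via B→b: +{b}
  C via C→b: +{b}
  S via S→B: +{b}
  S via S→a: +{a}
  S: {a,b}  A: {a}  B: {b}  C: {b}
[2]
  B via B→S A S: +{a}
  S: {a,b}  A: {a}  B: {a,b}  C: {b}
[3] (no change)
  S: {a,b}  A: {a}  B: {a,b}  C: {b}

Compute FOLLOW by fixpoint:
initialize: $ ∈ FOLLOW(S)
iter 1:
  B→S A S: FOLLOW(S) ⊇ FIRST(A) = {a}; new: +{a}
  B→S A S: FOLLOW(A) ⊇ FIRST(S) = {a,b}; new: +{a,b}
  S→B: FOLLOW(B) ⊇ FOLLOW(S) ⊇ {$,a}; new: +{$,a}
  S→b C: FOLLOW(C) ⊇ FOLLOW(S) ⊇ {$,a}; new: +{$,a}
  FOLLOW[S]={$,a}  FOLLOW[A]={a,b}  FOLLOW[B]={$,a}  FOLLOW[C]={$,a}
iter 2:
  C→b A: FOLLOW(A) ⊇ FOLLOW(C) ⊇ {$,a}; new: +{$}
  FOLLOW[S]={$,a}  FOLLOW[A]={$,a,b}  FOLLOW[B]={$,a}  FOLLOW[C]={$,a}
iter 3: — fixpoint
  FOLLOW[S]={$,a}  FOLLOW[A]={$,a,b}  FOLLOW[B]={$,a}  FOLLOW[C]={$,a}

FOLLOW(A) = ["$", "a", "b"]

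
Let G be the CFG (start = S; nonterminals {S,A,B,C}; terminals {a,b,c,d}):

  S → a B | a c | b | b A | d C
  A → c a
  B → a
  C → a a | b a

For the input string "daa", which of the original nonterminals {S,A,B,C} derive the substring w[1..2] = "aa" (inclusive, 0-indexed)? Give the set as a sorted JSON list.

CNF form of G:
  S -> T1 B | T1 T0 | T2 A | T3 C | b
  A -> T0 T1
  B -> a
  C -> T1 T1 | T2 T1
  T0 -> c
  T1 -> a
  T2 -> b
  T3 -> d

Fill CYK table bottom-up — only the sub-triangle for w[1..2]:
  cell(1,1) a: {B,T1}  orig:{B}
  cell(2,2) a: {B,T1}  orig:{B}
  cell(1,2) aa: {C,S}

Original NTs in T[1,2] deriving "aa": ["C", "S"]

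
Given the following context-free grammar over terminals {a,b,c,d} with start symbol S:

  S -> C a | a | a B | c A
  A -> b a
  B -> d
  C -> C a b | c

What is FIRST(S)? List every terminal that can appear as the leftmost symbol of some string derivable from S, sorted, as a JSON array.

FIRST sets, iterate to fixpoint:
iter 1:
  A via A→b a: +{b}
  B via B→d: +{d}
  C via C→c: +{c}
  S via S→C a: +{c}
  S via S→a: +{a}
  FIRST(S)={a,c}  FIRST(A)={b}  FIRST(B)={d}  FIRST(C)={c}
iter 2: (stable)
  FIRST(S)={a,c}  FIRST(A)={b}  FIRST(B)={d}  FIRST(C)={c}

FIRST(S) = ["a", "c"]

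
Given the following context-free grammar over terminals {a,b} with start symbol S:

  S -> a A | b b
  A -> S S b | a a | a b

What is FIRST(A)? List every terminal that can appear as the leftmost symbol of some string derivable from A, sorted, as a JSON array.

FIRST iteration:
round 1:
  A via A→a a: +{a}
  S via S→a A: +{a}
  S via S→b b: +{b}
  FIRST(S)={a,b}  FIRST(A)={a}
round 2:
  A via A→S S b: +{b}
  FIRST(S)={a,b}  FIRST(A)={a,b}
round 3: — fixpoint
  FIRST(S)={a,b}  FIRST(A)={a,b}

FIRST(A) = ["a", "b"]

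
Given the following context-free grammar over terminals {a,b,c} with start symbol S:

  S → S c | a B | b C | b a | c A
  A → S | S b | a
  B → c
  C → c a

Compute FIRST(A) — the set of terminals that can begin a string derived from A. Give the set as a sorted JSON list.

FIRST iteration:
iter 1:
  A via A→a: +{a}
  B via B→c: +{c}
  C via C→c a: +{c}
  S via S→a B: +{a}
  S via S→b C: +{b}
  S via S→c A: +{c}
  FIRST[S]={a,b,c}  FIRST[A]={a}  FIRST[B]={c}  FIRST[C]={c}
iter 2:
  A via A→S: +{b,c}
  FIRST[S]={a,b,c}  FIRST[A]={a,b,c}  FIRST[B]={c}  FIRST[C]={c}
iter 3: — fixpoint
  FIRST[S]={a,b,c}  FIRST[A]={a,b,c}  FIRST[B]={c}  FIRST[C]={c}

FIRST(A) = ["a", "b", "c"]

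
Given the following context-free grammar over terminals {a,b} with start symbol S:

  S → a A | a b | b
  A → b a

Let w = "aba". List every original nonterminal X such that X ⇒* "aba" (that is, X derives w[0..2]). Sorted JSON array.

Convert to CNF:
  S -> T1 A | T1 T0 | b
  A -> T0 T1
  T0 -> b
  T1 -> a

CYK table (by increasing span), restricted to cells inside w[0..2]:
  cell(0,0) a: {T1}  orig:{}
  cell(1,1) b: {S,T0}  orig:{S}
  cell(2,2) a: {T1}  orig:{}
  cell(0,1) ab: {S}
  cell(1,2) ba: {A}
  cell(0,2) aba: {S}

Original NTs in T[0,2] deriving "aba": ["S"]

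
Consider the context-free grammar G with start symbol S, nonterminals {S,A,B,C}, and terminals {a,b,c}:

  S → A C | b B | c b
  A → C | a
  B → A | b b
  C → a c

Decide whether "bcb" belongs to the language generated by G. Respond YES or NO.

Convert to CNF:
  S -> A C | T1 T2 | T2 B
  A -> T0 T1 | a
  B -> T0 T1 | T2 T2 | a
  C -> T0 T1
  T0 -> a
  T1 -> c
  T2 -> b

CYK table (by increasing span):
  T[0,0] 'b' = {T2}  orig:{}
  T[1,1] 'c' = {T1}  orig:{}
  T[2,2] 'b' = {T2}  orig:{}
  T[0,1] 'bc' = ∅
  T[1,2] 'cb' = {S}
  T[0,2] 'bcb' = ∅

S ∉ T[0,2] ⇒ NO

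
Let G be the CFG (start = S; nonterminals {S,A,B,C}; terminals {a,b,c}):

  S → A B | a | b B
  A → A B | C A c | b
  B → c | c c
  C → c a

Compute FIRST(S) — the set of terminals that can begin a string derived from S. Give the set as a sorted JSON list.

Compute FIRST by fixpoint:
pass 1:
  A via A→b: +{b}
  B via B→c: +{c}
  C via C→c a: +{c}
  S via S→A B: +{b}
  S via S→a: +{a}
  FIRST[S]={a,b}  FIRST[A]={b}  FIRST[B]={c}  FIRST[C]={c}
pass 2:
  A via A→C A c: +{c}
  S via S→A B: +{c}
  FIRST[S]={a,b,c}  FIRST[A]={b,c}  FIRST[B]={c}  FIRST[C]={c}
pass 3: — fixpoint
  FIRST[S]={a,b,c}  FIRST[A]={b,c}  FIRST[B]={c}  FIRST[C]={c}

FIRST(S) = ["a", "b", "c"]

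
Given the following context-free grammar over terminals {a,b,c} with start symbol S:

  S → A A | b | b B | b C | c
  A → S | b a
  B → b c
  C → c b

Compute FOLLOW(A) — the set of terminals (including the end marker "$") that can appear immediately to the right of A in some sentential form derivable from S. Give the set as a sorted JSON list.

FIRST iteration:
iter 1:
  A via A→b a: +{b}
  B via B→b c: +{b}
  C via C→c b: +{c}
  S via S→A A: +{b}
  S via S→c: +{c}
  FIRST(S)={b,c}  FIRST(A)={b}  FIRST(B)={b}  FIRST(C)={c}
iter 2:
  A via A→S: +{c}
  FIRST(S)={b,c}  FIRST(A)={b,c}  FIRST(B)={b}  FIRST(C)={c}
iter 3: (no change)
  FIRST(S)={b,c}  FIRST(A)={b,c}  FIRST(B)={b}  FIRST(C)={c}

FOLLOW sets:
FOLLOW(S) := {$}
[1]
  S→A A: FOLLOW(A) ⊇ FIRST(A) = {b,c}; new: +{b,c}
  S→A A: FOLLOW(A) ⊇ FOLLOW(S) ⊇ {$}; new: +{$}
  S→b B: FOLLOW(B) ⊇ FOLLOW(S) ⊇ {$}; new: +{$}
  S→b C: FOLLOW(C) ⊇ FOLLOW(S) ⊇ {$}; new: +{$}
  FOLLOW[S]={$}  FOLLOW[A]={$,b,c}  FOLLOW[B]={$}  FOLLOW[C]={$}
[2]
  A→S: FOLLOW(S) ⊇ FOLLOW(A) ⊇ {$,b,c}; new: +{b,c}
  S→b B: FOLLOW(B) ⊇ FOLLOW(S) ⊇ {$,b,c}; new: +{b,c}
  S→b C: FOLLOW(C) ⊇ FOLLOW(S) ⊇ {$,b,c}; new: +{b,c}
  FOLLOW[S]={$,b,c}  FOLLOW[A]={$,b,c}  FOLLOW[B]={$,b,c}  FOLLOW[C]={$,b,c}
[3] done
  FOLLOW[S]={$,b,c}  FOLLOW[A]={$,b,c}  FOLLOW[B]={$,b,c}  FOLLOW[C]={$,b,c}

FOLLOW(A) = ["$", "b", "c"]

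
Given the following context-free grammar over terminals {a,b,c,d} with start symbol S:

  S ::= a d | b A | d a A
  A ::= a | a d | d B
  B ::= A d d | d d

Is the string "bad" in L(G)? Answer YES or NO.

CNF form of G:
  S -> T0 T1 | T1 X4 | T2 A
  A -> T0 T1 | T1 B | a
  B -> A X3 | T1 T1
  T0 -> a
  T1 -> d
  T2 -> b
  X3 -> T1 T1
  X4 -> T0 A

CYK table (by increasing span):
  [0..0]={T2}  "b"  orig:{}
  [1..1]={A,T0}  "a"  orig:{A}
  [2..2]={T1}  "d"  orig:{}
  [0..1]={S}  "ba"
  [1..2]={A,S}  "ad"
  [0..2]={S}  "bad"

S ∈ T[0,2] ⇒ YES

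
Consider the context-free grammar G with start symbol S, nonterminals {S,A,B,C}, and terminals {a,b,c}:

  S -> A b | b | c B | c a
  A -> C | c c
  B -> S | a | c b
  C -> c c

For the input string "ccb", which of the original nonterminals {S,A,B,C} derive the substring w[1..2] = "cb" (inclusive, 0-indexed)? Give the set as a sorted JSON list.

CNF form of G:
  S -> A T1 | T0 B | T0 T2 | b
  A -> T0 T0
  B -> A T1 | T0 B | T0 T1 | T0 T2 | a | b
  C -> T0 T0
  T0 -> c
  T1 -> b
  T2 -> a

Fill CYK table bottom-up (cells [i..j] with 1 ≤ i ≤ j ≤ 2 only):
  [1..1]={T0}  "c"  orig:{}
  [2..2]={B,S,T1}  "b"  orig:{B,S}
  [1..2]={B,S}  "cb"

Original NTs in T[1,2] deriving "cb": ["B", "S"]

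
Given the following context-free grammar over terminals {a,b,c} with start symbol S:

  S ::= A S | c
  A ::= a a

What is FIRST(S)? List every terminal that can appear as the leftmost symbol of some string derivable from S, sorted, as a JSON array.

FIRST sets, iterate to fixpoint:
pass 1:
  A via A→a a: +{a}
  S via S→A S: +{a}
  S via S→c: +{c}
  FIRST(S)={a,c}  FIRST(A)={a}
pass 2: (stable)
  FIRST(S)={a,c}  FIRST(A)={a}

FIRST(S) = ["a", "c"]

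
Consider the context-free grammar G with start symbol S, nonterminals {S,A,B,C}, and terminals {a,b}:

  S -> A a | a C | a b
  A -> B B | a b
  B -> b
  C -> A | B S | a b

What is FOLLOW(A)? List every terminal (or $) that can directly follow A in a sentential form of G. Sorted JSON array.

FIRST sets, iterate to fixpoint:
[1]
  A via A→a b: +{a}
  B via B→b: +{b}
  C via C→A: +{a}
  C via C→B S: +{b}
  S via S→A a: +{a}
  FIRST[S]={a}  FIRST[A]={a}  FIRST[B]={b}  FIRST[C]={a,b}
[2]
  A via A→B B: +{b}
  S via S→A a: +{b}
  FIRST[S]={a,b}  FIRST[A]={a,b}  FIRST[B]={b}  FIRST[C]={a,b}
[3] — fixpoint
  FIRST[S]={a,b}  FIRST[A]={a,b}  FIRST[B]={b}  FIRST[C]={a,b}

FOLLOW sets:
seed FOLLOW(S) with $
round 1:
  A→B B: FOLLOW(B) ⊇ FIRST(B) = {b}; new: +{b}
  C→B S: FOLLOW(B) ⊇ FIRST(S) = {a,b}; new: +{a}
  S→A a: FOLLOW(A) ⊇ FIRST(a) = {a}; new: +{a}
  S→a C: FOLLOW(C) ⊇ FOLLOW(S) ⊇ {$}; new: +{$}
  S: {$}  A: {a}  B: {a,b}  C: {$}
round 2:
  C→A: FOLLOW(A) ⊇ FOLLOW(C) ⊇ {$}; new: +{$}
  S: {$}  A: {$,a}  B: {a,b}  C: {$}
round 3:
  A→B B: FOLLOW(B) ⊇ FOLLOW(A) ⊇ {$,a}; new: +{$}
  S: {$}  A: {$,a}  B: {$,a,b}  C: {$}
round 4: done
  S: {$}  A: {$,a}  B: {$,a,b}  C: {$}

FOLLOW(A) = ["$", "a"]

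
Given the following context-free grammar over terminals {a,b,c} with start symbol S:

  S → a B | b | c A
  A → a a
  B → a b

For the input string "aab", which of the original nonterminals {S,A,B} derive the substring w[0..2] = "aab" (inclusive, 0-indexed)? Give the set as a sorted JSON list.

CNF form of G:
  S -> T0 B | T2 A | b
  A -> T0 T0
  B -> T0 T1
  T0 -> a
  T1 -> b
  T2 -> c

CYK table (by increasing span) — only the sub-triangle for w[0..2]:
  T[0,0] 'a' = {T0}  orig:{}
  T[1,1] 'a' = {T0}  orig:{}
  T[2,2] 'b' = {S,T1}  orig:{S}
  T[0,1] 'aa' = {A}
  T[1,2] 'ab' = {B}
  T[0,2] 'aab' = {S}

Original NTs in T[0,2] deriving "aab": ["S"]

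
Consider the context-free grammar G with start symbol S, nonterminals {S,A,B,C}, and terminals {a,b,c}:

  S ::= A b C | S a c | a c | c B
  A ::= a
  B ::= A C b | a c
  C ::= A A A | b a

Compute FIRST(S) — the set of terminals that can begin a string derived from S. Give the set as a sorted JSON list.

Compute FIRST by fixpoint:
round 1:
  A via A→a: +{a}
  B via B→A C b: +{a}
  C via C→A A A: +{a}
  C via C→b a: +{b}
  S via S→A b C: +{a}
  S via S→c B: +{c}
  FIRST[S]={a,c}  FIRST[A]={a}  FIRST[B]={a}  FIRST[C]={a,b}
round 2: — fixpoint
  FIRST[S]={a,c}  FIRST[A]={a}  FIRST[B]={a}  FIRST[C]={a,b}

FIRST(S) = ["a", "c"]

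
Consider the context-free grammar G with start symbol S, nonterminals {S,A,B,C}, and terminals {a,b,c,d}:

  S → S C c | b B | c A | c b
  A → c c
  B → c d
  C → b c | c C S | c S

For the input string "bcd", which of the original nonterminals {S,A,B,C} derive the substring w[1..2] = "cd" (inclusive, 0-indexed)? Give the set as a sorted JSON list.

CNF form of G:
  S -> S X4 | T0 A | T0 T2 | T2 B
  A -> T0 T0
  B -> T0 T1
  C -> T0 S | T0 X3 | T2 T0
  T0 -> c
  T1 -> d
  T2 -> b
  X3 -> C S
  X4 -> C T0

CYK table (by increasing span), restricted to cells inside w[1..2]:
  T[1,1] 'c' = {T0}  orig:{}
  T[2,2] 'd' = {T1}  orig:{}
  T[1,2] 'cd' = {B}

Original NTs in T[1,2] deriving "cd": ["B"]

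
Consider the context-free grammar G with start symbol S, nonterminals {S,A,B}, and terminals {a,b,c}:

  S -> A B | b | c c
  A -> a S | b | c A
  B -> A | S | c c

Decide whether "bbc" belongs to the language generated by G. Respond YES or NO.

Convert to CNF:
  S -> A B | T1 T1 | b
  A -> T0 S | T1 A | b
  B -> A B | T0 S | T1 A | T1 T1 | b
  T0 -> a
  T1 -> c

CYK table (by increasing span):
  [0..0]={A,B,S}  "b"
  [1..1]={A,B,S}  "b"
  [2..2]={T1}  "c"  orig:{}
  [0..1]={B,S}  "bb"
  [1..2]=∅  "bc"
  [0..2]=∅  "bbc"

S ∉ T[0,2] ⇒ NO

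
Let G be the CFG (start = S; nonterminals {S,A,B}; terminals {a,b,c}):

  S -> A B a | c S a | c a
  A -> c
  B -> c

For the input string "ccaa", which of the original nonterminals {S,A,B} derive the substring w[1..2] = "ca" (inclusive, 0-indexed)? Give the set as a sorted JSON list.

CNF form of G:
  S -> A X2 | T1 T0 | T1 X3
  A -> c
  B -> c
  T0 -> a
  T1 -> c
  X2 -> B T0
  X3 -> S T0

CYK fill (cells [i..j] with 1 ≤ i ≤ j ≤ 2 only):
  T[1,1] 'c' = {A,B,T1}  orig:{A,B}
  T[2,2] 'a' = {T0}  orig:{}
  T[1,2] 'ca' = {S,X2}  orig:{S}

Original NTs in T[1,2] deriving "ca": ["S"]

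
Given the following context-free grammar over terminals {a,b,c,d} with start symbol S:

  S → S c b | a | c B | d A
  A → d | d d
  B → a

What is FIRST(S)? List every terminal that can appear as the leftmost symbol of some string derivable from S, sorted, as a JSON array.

FIRST iteration:
iter 1:
  A via A→d: +{d}
  B via B→a: +{a}
  S via S→a: +{a}
  S via S→c B: +{c}
  S via S→d A: +{d}
  FIRST[S]={a,c,d}  FIRST[A]={d}  FIRST[B]={a}
iter 2: done
  FIRST[S]={a,c,d}  FIRST[A]={d}  FIRST[B]={a}

FIRST(S) = ["a", "c", "d"]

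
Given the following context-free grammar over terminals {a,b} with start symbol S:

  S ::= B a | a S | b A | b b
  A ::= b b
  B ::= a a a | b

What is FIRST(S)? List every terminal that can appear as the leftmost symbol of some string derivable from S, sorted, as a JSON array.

FIRST iteration:
pass 1:
  A via A→b b: +{b}
  B via B→a a a: +{a}
  B via B→b: +{b}
  S via S→B a: +{a,b}
  FIRST[S]={a,b}  FIRST[A]={b}  FIRST[B]={a,b}
pass 2: done
  FIRST[S]={a,b}  FIRST[A]={b}  FIRST[B]={a,b}

FIRST(S) = ["a", "b"]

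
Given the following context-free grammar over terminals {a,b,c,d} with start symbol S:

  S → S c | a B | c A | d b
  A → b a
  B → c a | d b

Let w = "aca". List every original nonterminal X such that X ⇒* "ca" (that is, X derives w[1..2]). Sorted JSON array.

Convert to CNF:
  S -> S T2 | T1 B | T2 A | T3 T0
  A -> T0 T1
  B -> T2 T1 | T3 T0
  T0 -> b
  T1 -> a
  T2 -> c
  T3 -> d

Fill CYK table bottom-up — only the sub-triangle for w[1..2]:
  cell(1,1) c: {T2}  orig:{}
  cell(2,2) a: {T1}  orig:{}
  cell(1,2) ca: {B}

Original NTs in T[1,2] deriving "ca": ["B"]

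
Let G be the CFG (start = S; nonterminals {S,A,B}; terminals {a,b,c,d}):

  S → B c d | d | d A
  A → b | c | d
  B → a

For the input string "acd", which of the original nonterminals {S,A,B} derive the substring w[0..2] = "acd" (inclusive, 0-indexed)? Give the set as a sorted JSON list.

Convert to CNF:
  S -> B X2 | T1 A | d
  A -> b | c | d
  B -> a
  T0 -> c
  T1 -> d
  X2 -> T0 T1

CYK fill, restricted to cells inside w[0..2]:
  T[0,0] 'a' = {B}
  T[1,1] 'c' = {A,T0}  orig:{A}
  T[2,2] 'd' = {A,S,T1}  orig:{A,S}
  T[0,1] 'ac' = ∅
  T[1,2] 'cd' = {X2}  orig:{}
  T[0,2] 'acd' = {S}

Original NTs in T[0,2] deriving "acd": ["S"]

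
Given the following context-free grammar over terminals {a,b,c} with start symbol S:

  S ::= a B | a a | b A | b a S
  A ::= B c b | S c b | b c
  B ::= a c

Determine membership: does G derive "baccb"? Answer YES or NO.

Convert to CNF:
  S -> T1 A | T1 X5 | T2 B | T2 T2
  A -> B X3 | S X4 | T1 T0
  B -> T2 T0
  T0 -> c
  T1 -> b
  T2 -> a
  X3 -> T0 T1
  X4 -> T0 T1
  X5 -> T2 S

CYK table (by increasing span):
  T[0,0] 'b' = {T1}  orig:{}
  T[1,1] 'a' = {T2}  orig:{}
  T[2,2] 'c' = {T0}  orig:{}
  T[3,3] 'c' = {T0}  orig:{}
  T[4,4] 'b' = {T1}  orig:{}
  T[0,1] 'ba' = ∅
  T[1,2] 'ac' = {B}
  T[2,3] 'cc' = ∅
  T[3,4] 'cb' = {X3,X4}  orig:{}
  T[0,2] 'bac' = ∅
  T[1,3] 'acc' = ∅
  T[2,4] 'ccb' = ∅
  T[0,3] 'bacc' = ∅
  T[1,4] 'accb' = {A}
  T[0,4] 'baccb' = {S}

S ∈ T[0,4] ⇒ YES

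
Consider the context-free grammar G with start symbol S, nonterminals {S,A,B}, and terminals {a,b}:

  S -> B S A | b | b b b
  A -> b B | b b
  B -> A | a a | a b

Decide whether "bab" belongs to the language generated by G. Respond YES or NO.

Convert to CNF:
  S -> B X2 | T0 X3 | b
  A -> T0 B | T0 T0
  B -> T0 B | T0 T0 | T1 T0 | T1 T1
  T0 -> b
  T1 -> a
  X2 -> S A
  X3 -> T0 T0

CYK table (by increasing span):
  cell(0,0) b: {S,T0}  orig:{S}
  cell(1,1) a: {T1}  orig:{}
  cell(2,2) b: {S,T0}  orig:{S}
  cell(0,1) ba: ∅
  cell(1,2) ab: {B}
  cell(0,2) bab: {A,B}

S ∉ T[0,2] ⇒ NO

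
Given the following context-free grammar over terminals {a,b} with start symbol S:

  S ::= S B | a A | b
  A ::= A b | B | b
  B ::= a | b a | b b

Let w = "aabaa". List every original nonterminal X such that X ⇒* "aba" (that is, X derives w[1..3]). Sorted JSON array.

CNF form of G:
  S -> S B | T1 A | b
  A -> A T0 | T0 T0 | T0 T1 | a | b
  B -> T0 T0 | T0 T1 | a
  T0 -> b
  T1 -> a

Fill CYK table bottom-up — only the sub-triangle for w[1..3]:
  cell(1,1) a: {A,B,T1}  orig:{A,B}
  cell(2,2) b: {A,S,T0}  orig:{A,S}
  cell(3,3) a: {A,B,T1}  orig:{A,B}
  cell(1,2) ab: {A,S}
  cell(2,3) ba: {A,B,S}
  cell(1,3) aba: {S}

Original NTs in T[1,3] deriving "aba": ["S"]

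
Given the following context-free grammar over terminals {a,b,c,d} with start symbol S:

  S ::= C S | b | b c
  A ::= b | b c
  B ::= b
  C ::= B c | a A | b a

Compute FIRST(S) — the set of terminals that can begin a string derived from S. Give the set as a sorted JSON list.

Compute FIRST by fixpoint:
round 1:
  A via A→b: +{b}
  B via B→b: +{b}
  C via C→B c: +{b}
  C via C→a A: +{a}
  S via S→C S: +{a,b}
  FIRST[S]={a,b}  FIRST[A]={b}  FIRST[B]={b}  FIRST[C]={a,b}
round 2: (no change)
  FIRST[S]={a,b}  FIRST[A]={b}  FIRST[B]={b}  FIRST[C]={a,b}

FIRST(S) = ["a", "b"]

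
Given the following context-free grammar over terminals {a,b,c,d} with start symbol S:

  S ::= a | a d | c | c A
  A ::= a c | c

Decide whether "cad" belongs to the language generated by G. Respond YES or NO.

Convert to CNF:
  S -> T0 T2 | T1 A | a | c
  A -> T0 T1 | c
  T0 -> a
  T1 -> c
  T2 -> d

CYK table (by increasing span):
  [0..0]={A,S,T1}  "c"  orig:{A,S}
  [1..1]={S,T0}  "a"  orig:{S}
  [2..2]={T2}  "d"  orig:{}
  [0..1]=∅  "ca"
  [1..2]={S}  "ad"
  [0..2]=∅  "cad"

S ∉ T[0,2] ⇒ NO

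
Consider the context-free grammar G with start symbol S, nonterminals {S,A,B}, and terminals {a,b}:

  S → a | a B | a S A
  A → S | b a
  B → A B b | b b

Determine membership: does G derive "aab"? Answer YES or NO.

CNF form of G:
  S -> T0 B | T0 X4 | a
  A -> T0 B | T0 X2 | T1 T0 | a
  B -> A X3 | T1 T1
  T0 -> a
  T1 -> b
  X2 -> S A
  X3 -> B T1
  X4 -> S A

Fill CYK table bottom-up:
  [0..0]={A,S,T0}  "a"  orig:{A,S}
  [1..1]={A,S,T0}  "a"  orig:{A,S}
  [2..2]={T1}  "b"  orig:{}
  [0..1]={X2,X4}  "aa"  orig:{}
  [1..2]=∅  "ab"
  [0..2]=∅  "aab"

S ∉ T[0,2] ⇒ NO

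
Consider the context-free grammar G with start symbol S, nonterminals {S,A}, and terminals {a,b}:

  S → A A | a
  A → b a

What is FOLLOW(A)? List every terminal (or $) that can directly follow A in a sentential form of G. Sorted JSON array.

FIRST iteration:
round 1:
  A via A→b a: +{b}
  S via S→A A: +{b}
  S via S→a: +{a}
  FIRST(S)={a,b}  FIRST(A)={b}
round 2: — fixpoint
  FIRST(S)={a,b}  FIRST(A)={b}

FOLLOW sets:
initialize: $ ∈ FOLLOW(S)
[1]
  S→A A: FOLLOW(A) ⊇ FIRST(A) = {b}; new: +{b}
  S→A A: FOLLOW(A) ⊇ FOLLOW(S) ⊇ {$}; new: +{$}
  S: {$}  A: {$,b}
[2] — fixpoint
  S: {$}  A: {$,b}

FOLLOW(A) = ["$", "b"]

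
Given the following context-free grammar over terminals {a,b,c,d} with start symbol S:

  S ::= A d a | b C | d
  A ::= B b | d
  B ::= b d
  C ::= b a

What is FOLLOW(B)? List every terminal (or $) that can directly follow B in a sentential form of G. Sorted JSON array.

Compute FIRST by fixpoint:
iter 1:
  A via A→d: +{d}
  B via B→b d: +{b}
  C via C→b a: +{b}
  S via S→A d a: +{d}
  S via S→b C: +{b}
  S: {b,d}  A: {d}  B: {b}  C: {b}
iter 2:
  A via A→B b: +{b}
  S: {b,d}  A: {b,d}  B: {b}  C: {b}
iter 3: (no change)
  S: {b,d}  A: {b,d}  B: {b}  C: {b}

FOLLOW sets:
seed FOLLOW(S) with $
pass 1:
  A→B b: FOLLOW(B) ⊇ FIRST(b) = {b}; new: +{b}
  S→A d a: FOLLOW(A) ⊇ FIRST(d) = {d}; new: +{d}
  S→b C: FOLLOW(C) ⊇ FOLLOW(S) ⊇ {$}; new: +{$}
  FOLLOW(S)={$}  FOLLOW(A)={d}  FOLLOW(B)={b}  FOLLOW(C)={$}
pass 2: done
  FOLLOW(S)={$}  FOLLOW(A)={d}  FOLLOW(B)={b}  FOLLOW(C)={$}

FOLLOW(B) = ["b"]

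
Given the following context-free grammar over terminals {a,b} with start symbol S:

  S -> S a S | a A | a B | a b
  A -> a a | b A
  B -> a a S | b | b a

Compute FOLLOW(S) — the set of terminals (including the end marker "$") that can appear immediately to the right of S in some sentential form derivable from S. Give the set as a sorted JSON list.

Compute FIRST by fixpoint:
[1]
  A via A→a a: +{a}
  A via A→b A: +{b}
  B via B→a a S: +{a}
  B via B→b: +{b}
  S via S→a A: +{a}
  FIRST[S]={a}  FIRST[A]={a,b}  FIRST[B]={a,b}
[2] — fixpoint
  FIRST[S]={a}  FIRST[A]={a,b}  FIRST[B]={a,b}

Compute FOLLOW by fixpoint:
seed FOLLOW(S) with $
pass 1:
  S→S a S: FOLLOW(S) ⊇ FIRST(a) = {a}; new: +{a}
  S→a A: FOLLOW(A) ⊇ FOLLOW(S) ⊇ {$,a}; new: +{$,a}
  S→a B: FOLLOW(B) ⊇ FOLLOW(S) ⊇ {$,a}; new: +{$,a}
  FOLLOW(S)={$,a}  FOLLOW(A)={$,a}  FOLLOW(B)={$,a}
pass 2: (stable)
  FOLLOW(S)={$,a}  FOLLOW(A)={$,a}  FOLLOW(B)={$,a}

FOLLOW(S) = ["$", "a"]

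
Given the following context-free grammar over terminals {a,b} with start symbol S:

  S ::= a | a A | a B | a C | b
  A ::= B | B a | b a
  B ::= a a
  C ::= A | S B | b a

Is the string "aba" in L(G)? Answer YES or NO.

CNF form of G:
  S -> T0 A | T0 B | T0 C | a | b
  A -> B T0 | T0 T0 | T1 T0
  B -> T0 T0
  C -> B T0 | S B | T0 T0 | T1 T0
  T0 -> a
  T1 -> b

CYK table (by increasing span):
  T[0,0] 'a' = {S,T0}  orig:{S}
  T[1,1] 'b' = {S,T1}  orig:{S}
  T[2,2] 'a' = {S,T0}  orig:{S}
  T[0,1] 'ab' = ∅
  T[1,2] 'ba' = {A,C}
  T[0,2] 'aba' = {S}

S ∈ T[0,2] ⇒ YES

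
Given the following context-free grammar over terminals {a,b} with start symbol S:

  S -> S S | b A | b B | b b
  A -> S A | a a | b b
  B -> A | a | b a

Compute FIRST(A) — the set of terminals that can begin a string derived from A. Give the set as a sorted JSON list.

FIRST sets, iterate to fixpoint:
round 1:
  A via A→a a: +{a}
  A via A→b b: +{b}
  B via B→A: +{a,b}
  S via S→b A: +{b}
  S: {b}  A: {a,b}  B: {a,b}
round 2: — fixpoint
  S: {b}  A: {a,b}  B: {a,b}

FIRST(A) = ["a", "b"]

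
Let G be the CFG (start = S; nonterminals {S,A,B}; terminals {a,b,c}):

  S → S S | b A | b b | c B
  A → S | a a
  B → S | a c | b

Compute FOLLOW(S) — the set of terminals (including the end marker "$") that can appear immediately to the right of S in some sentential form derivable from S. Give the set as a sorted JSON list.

Compute FIRST by fixpoint:
pass 1:
  A via A→a a: +{a}
  B via B→a c: +{a}
  B via B→b: +{b}
  S via S→b A: +{b}
  S via S→c B: +{c}
  FIRST(S)={b,c}  FIRST(A)={a}  FIRST(B)={a,b}
pass 2:
  A via A→S: +{b,c}
  B via B→S: +{c}
  FIRST(S)={b,c}  FIRST(A)={a,b,c}  FIRST(B)={a,b,c}
pass 3: (stable)
  FIRST(S)={b,c}  FIRST(A)={a,b,c}  FIRST(B)={a,b,c}

FOLLOW sets:
initialize: $ ∈ FOLLOW(S)
pass 1:
  S→S S: FOLLOW(S) ⊇ FIRST(S) = {b,c}; new: +{b,c}
  S→b A: FOLLOW(A) ⊇ FOLLOW(S) ⊇ {$,b,c}; new: +{$,b,c}
  S→c B: FOLLOW(B) ⊇ FOLLOW(S) ⊇ {$,b,c}; new: +{$,b,c}
  FOLLOW(S)={$,b,c}  FOLLOW(A)={$,b,c}  FOLLOW(B)={$,b,c}
pass 2: done
  FOLLOW(S)={$,b,c}  FOLLOW(A)={$,b,c}  FOLLOW(B)={$,b,c}

FOLLOW(S) = ["$", "b", "c"]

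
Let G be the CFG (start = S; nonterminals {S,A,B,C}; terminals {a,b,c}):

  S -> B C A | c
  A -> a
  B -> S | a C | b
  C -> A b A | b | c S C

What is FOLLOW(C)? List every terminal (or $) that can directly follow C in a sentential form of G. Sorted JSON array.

FIRST iteration:
iter 1:
  A via A→a: +{a}
  B via B→a C: +{a}
  B via B→b: +{b}
  C via C→A b A: +{a}
  C via C→b: +{b}
  C via C→c S C: +{c}
  S via S→B C A: +{a,b}
  S via S→c: +{c}
  S: {a,b,c}  A: {a}  B: {a,b}  C: {a,b,c}
iter 2:
  B via B→S: +{c}
  S: {a,b,c}  A: {a}  B: {a,b,c}  C: {a,b,c}
iter 3: — fixpoint
  S: {a,b,c}  A: {a}  B: {a,b,c}  C: {a,b,c}

FOLLOW iteration:
initialize: $ ∈ FOLLOW(S)
round 1:
  C→A b A: FOLLOW(A) ⊇ FIRST(b) = {b}; new: +{b}
  C→c S C: FOLLOW(S) ⊇ FIRST(C) = {a,b,c}; new: +{a,b,c}
  S→B C A: FOLLOW(B) ⊇ FIRST(C) = {a,b,c}; new: +{a,b,c}
  S→B C A: FOLLOW(C) ⊇ FIRST(A) = {a}; new: +{a}
  S→B C A: FOLLOW(A) ⊇ FOLLOW(S) ⊇ {$,a,b,c}; new: +{$,a,c}
  S: {$,a,b,c}  A: {$,a,b,c}  B: {a,b,c}  C: {a}
round 2:
  B→a C: FOLLOW(C) ⊇ FOLLOW(B) ⊇ {a,b,c}; new: +{b,c}
  S: {$,a,b,c}  A: {$,a,b,c}  B: {a,b,c}  C: {a,b,c}
round 3: (no change)
  S: {$,a,b,c}  A: {$,a,b,c}  B: {a,b,c}  C: {a,b,c}

FOLLOW(C) = ["a", "b", "c"]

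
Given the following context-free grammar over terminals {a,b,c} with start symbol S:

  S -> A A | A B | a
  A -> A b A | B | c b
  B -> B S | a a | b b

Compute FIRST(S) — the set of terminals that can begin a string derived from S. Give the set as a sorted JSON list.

FIRST iteration:
pass 1:
  A via A→c b: +{c}
  B via B→a a: +{a}
  B via B→b b: +{b}
  S via S→A A: +{c}
  S via S→a: +{a}
  FIRST[S]={a,c}  FIRST[A]={c}  FIRST[B]={a,b}
pass 2:
  A via A→B: +{a,b}
  S via S→A A: +{b}
  FIRST[S]={a,b,c}  FIRST[A]={a,b,c}  FIRST[B]={a,b}
pass 3: — fixpoint
  FIRST[S]={a,b,c}  FIRST[A]={a,b,c}  FIRST[B]={a,b}

FIRST(S) = ["a", "b", "c"]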